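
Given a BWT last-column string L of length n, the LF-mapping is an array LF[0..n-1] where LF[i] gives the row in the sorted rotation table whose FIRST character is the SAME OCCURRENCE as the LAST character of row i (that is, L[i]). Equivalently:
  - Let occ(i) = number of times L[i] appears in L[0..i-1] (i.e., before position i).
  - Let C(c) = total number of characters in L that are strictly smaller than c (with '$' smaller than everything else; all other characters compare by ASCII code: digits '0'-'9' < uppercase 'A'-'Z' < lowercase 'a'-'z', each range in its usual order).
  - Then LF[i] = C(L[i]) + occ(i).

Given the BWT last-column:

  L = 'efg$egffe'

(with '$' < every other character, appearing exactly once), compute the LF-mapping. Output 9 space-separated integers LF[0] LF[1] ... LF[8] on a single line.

Char counts: '$':1, 'e':3, 'f':3, 'g':2
C (first-col start): C('$')=0, C('e')=1, C('f')=4, C('g')=7
L[0]='e': occ=0, LF[0]=C('e')+0=1+0=1
L[1]='f': occ=0, LF[1]=C('f')+0=4+0=4
L[2]='g': occ=0, LF[2]=C('g')+0=7+0=7
L[3]='$': occ=0, LF[3]=C('$')+0=0+0=0
L[4]='e': occ=1, LF[4]=C('e')+1=1+1=2
L[5]='g': occ=1, LF[5]=C('g')+1=7+1=8
L[6]='f': occ=1, LF[6]=C('f')+1=4+1=5
L[7]='f': occ=2, LF[7]=C('f')+2=4+2=6
L[8]='e': occ=2, LF[8]=C('e')+2=1+2=3

Answer: 1 4 7 0 2 8 5 6 3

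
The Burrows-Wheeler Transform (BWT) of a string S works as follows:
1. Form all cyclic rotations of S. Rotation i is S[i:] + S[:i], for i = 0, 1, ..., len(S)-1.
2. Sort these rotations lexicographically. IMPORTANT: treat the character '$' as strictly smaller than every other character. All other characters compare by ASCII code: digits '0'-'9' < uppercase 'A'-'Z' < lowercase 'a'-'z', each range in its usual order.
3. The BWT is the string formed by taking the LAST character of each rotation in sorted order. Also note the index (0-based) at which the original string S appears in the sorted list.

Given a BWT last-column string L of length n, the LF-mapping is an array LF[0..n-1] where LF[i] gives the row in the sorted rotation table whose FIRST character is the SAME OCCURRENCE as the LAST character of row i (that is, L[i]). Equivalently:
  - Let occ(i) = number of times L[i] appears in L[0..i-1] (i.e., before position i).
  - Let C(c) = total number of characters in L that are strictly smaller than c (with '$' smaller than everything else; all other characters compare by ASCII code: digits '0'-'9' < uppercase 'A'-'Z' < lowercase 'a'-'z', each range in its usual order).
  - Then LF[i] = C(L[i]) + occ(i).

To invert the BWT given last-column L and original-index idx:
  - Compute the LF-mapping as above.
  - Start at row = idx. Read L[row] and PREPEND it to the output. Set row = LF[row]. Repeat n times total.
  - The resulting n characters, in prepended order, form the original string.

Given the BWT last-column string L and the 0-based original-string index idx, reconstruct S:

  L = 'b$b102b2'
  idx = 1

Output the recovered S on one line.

LF mapping: 5 0 6 2 1 3 7 4
Walk LF starting at row 1, prepending L[row]:
  step 1: row=1, L[1]='$', prepend. Next row=LF[1]=0
  step 2: row=0, L[0]='b', prepend. Next row=LF[0]=5
  step 3: row=5, L[5]='2', prepend. Next row=LF[5]=3
  step 4: row=3, L[3]='1', prepend. Next row=LF[3]=2
  step 5: row=2, L[2]='b', prepend. Next row=LF[2]=6
  step 6: row=6, L[6]='b', prepend. Next row=LF[6]=7
  step 7: row=7, L[7]='2', prepend. Next row=LF[7]=4
  step 8: row=4, L[4]='0', prepend. Next row=LF[4]=1
Reversed output: 02bb12b$

Answer: 02bb12b$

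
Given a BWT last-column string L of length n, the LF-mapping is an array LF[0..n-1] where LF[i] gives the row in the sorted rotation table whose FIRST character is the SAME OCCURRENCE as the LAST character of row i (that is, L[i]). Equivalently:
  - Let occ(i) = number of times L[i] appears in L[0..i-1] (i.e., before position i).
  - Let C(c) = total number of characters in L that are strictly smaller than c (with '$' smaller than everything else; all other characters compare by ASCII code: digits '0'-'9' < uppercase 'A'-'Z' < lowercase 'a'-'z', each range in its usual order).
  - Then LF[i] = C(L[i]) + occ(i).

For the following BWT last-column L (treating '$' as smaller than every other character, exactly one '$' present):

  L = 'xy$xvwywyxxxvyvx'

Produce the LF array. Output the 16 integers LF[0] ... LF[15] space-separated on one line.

Char counts: '$':1, 'v':3, 'w':2, 'x':6, 'y':4
C (first-col start): C('$')=0, C('v')=1, C('w')=4, C('x')=6, C('y')=12
L[0]='x': occ=0, LF[0]=C('x')+0=6+0=6
L[1]='y': occ=0, LF[1]=C('y')+0=12+0=12
L[2]='$': occ=0, LF[2]=C('$')+0=0+0=0
L[3]='x': occ=1, LF[3]=C('x')+1=6+1=7
L[4]='v': occ=0, LF[4]=C('v')+0=1+0=1
L[5]='w': occ=0, LF[5]=C('w')+0=4+0=4
L[6]='y': occ=1, LF[6]=C('y')+1=12+1=13
L[7]='w': occ=1, LF[7]=C('w')+1=4+1=5
L[8]='y': occ=2, LF[8]=C('y')+2=12+2=14
L[9]='x': occ=2, LF[9]=C('x')+2=6+2=8
L[10]='x': occ=3, LF[10]=C('x')+3=6+3=9
L[11]='x': occ=4, LF[11]=C('x')+4=6+4=10
L[12]='v': occ=1, LF[12]=C('v')+1=1+1=2
L[13]='y': occ=3, LF[13]=C('y')+3=12+3=15
L[14]='v': occ=2, LF[14]=C('v')+2=1+2=3
L[15]='x': occ=5, LF[15]=C('x')+5=6+5=11

Answer: 6 12 0 7 1 4 13 5 14 8 9 10 2 15 3 11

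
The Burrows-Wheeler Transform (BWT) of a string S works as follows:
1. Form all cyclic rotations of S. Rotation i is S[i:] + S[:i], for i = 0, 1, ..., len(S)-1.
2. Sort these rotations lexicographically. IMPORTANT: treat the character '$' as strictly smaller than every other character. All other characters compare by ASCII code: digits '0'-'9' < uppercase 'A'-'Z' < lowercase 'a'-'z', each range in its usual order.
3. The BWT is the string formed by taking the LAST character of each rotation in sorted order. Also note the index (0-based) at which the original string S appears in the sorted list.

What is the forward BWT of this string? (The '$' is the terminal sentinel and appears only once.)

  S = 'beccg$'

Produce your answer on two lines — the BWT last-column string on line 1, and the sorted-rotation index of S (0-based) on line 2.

All 6 rotations (rotation i = S[i:]+S[:i]):
  rot[0] = beccg$
  rot[1] = eccg$b
  rot[2] = ccg$be
  rot[3] = cg$bec
  rot[4] = g$becc
  rot[5] = $beccg
Sorted (with $ < everything):
  sorted[0] = $beccg  (last char: 'g')
  sorted[1] = beccg$  (last char: '$')
  sorted[2] = ccg$be  (last char: 'e')
  sorted[3] = cg$bec  (last char: 'c')
  sorted[4] = eccg$b  (last char: 'b')
  sorted[5] = g$becc  (last char: 'c')
Last column: g$ecbc
Original string S is at sorted index 1

Answer: g$ecbc
1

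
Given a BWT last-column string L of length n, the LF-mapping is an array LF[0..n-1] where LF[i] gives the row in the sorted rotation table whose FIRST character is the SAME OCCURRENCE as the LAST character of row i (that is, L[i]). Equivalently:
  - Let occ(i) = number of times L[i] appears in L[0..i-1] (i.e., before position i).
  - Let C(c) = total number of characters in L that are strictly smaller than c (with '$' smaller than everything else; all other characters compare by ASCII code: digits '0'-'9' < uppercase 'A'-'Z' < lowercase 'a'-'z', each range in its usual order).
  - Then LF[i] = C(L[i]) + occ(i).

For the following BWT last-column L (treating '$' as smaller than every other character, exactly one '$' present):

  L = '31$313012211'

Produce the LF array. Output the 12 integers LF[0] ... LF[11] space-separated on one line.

Answer: 9 2 0 10 3 11 1 4 7 8 5 6

Derivation:
Char counts: '$':1, '0':1, '1':5, '2':2, '3':3
C (first-col start): C('$')=0, C('0')=1, C('1')=2, C('2')=7, C('3')=9
L[0]='3': occ=0, LF[0]=C('3')+0=9+0=9
L[1]='1': occ=0, LF[1]=C('1')+0=2+0=2
L[2]='$': occ=0, LF[2]=C('$')+0=0+0=0
L[3]='3': occ=1, LF[3]=C('3')+1=9+1=10
L[4]='1': occ=1, LF[4]=C('1')+1=2+1=3
L[5]='3': occ=2, LF[5]=C('3')+2=9+2=11
L[6]='0': occ=0, LF[6]=C('0')+0=1+0=1
L[7]='1': occ=2, LF[7]=C('1')+2=2+2=4
L[8]='2': occ=0, LF[8]=C('2')+0=7+0=7
L[9]='2': occ=1, LF[9]=C('2')+1=7+1=8
L[10]='1': occ=3, LF[10]=C('1')+3=2+3=5
L[11]='1': occ=4, LF[11]=C('1')+4=2+4=6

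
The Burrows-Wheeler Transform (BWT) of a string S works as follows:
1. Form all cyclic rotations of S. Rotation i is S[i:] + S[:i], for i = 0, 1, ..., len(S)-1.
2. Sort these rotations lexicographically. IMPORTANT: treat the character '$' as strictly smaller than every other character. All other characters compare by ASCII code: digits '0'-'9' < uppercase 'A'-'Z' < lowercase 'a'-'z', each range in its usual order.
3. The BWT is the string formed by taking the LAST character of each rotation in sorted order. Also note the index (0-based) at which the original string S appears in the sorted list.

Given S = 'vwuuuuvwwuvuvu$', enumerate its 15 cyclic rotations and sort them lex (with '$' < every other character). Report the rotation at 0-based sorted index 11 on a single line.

Answer: vwwuvuvu$vwuuuu

Derivation:
All 15 rotations (rotation i = S[i:]+S[:i]):
  rot[0] = vwuuuuvwwuvuvu$
  rot[1] = wuuuuvwwuvuvu$v
  rot[2] = uuuuvwwuvuvu$vw
  rot[3] = uuuvwwuvuvu$vwu
  rot[4] = uuvwwuvuvu$vwuu
  rot[5] = uvwwuvuvu$vwuuu
  rot[6] = vwwuvuvu$vwuuuu
  rot[7] = wwuvuvu$vwuuuuv
  rot[8] = wuvuvu$vwuuuuvw
  rot[9] = uvuvu$vwuuuuvww
  rot[10] = vuvu$vwuuuuvwwu
  rot[11] = uvu$vwuuuuvwwuv
  rot[12] = vu$vwuuuuvwwuvu
  rot[13] = u$vwuuuuvwwuvuv
  rot[14] = $vwuuuuvwwuvuvu
Sorted (with $ < everything):
  sorted[0] = $vwuuuuvwwuvuvu
  sorted[1] = u$vwuuuuvwwuvuv
  sorted[2] = uuuuvwwuvuvu$vw
  sorted[3] = uuuvwwuvuvu$vwu
  sorted[4] = uuvwwuvuvu$vwuu
  sorted[5] = uvu$vwuuuuvwwuv
  sorted[6] = uvuvu$vwuuuuvww
  sorted[7] = uvwwuvuvu$vwuuu
  sorted[8] = vu$vwuuuuvwwuvu
  sorted[9] = vuvu$vwuuuuvwwu
  sorted[10] = vwuuuuvwwuvuvu$
  sorted[11] = vwwuvuvu$vwuuuu
  sorted[12] = wuuuuvwwuvuvu$v
  sorted[13] = wuvuvu$vwuuuuvw
  sorted[14] = wwuvuvu$vwuuuuv
sorted[11] = vwwuvuvu$vwuuuu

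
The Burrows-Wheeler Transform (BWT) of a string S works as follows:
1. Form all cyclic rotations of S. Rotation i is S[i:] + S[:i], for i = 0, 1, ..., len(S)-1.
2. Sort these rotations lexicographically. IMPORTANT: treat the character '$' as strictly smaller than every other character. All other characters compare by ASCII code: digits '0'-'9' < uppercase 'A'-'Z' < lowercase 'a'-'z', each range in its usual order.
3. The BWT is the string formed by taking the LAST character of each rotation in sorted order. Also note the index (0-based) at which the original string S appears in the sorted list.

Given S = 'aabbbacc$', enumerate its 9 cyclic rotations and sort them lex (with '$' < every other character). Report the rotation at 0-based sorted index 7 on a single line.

All 9 rotations (rotation i = S[i:]+S[:i]):
  rot[0] = aabbbacc$
  rot[1] = abbbacc$a
  rot[2] = bbbacc$aa
  rot[3] = bbacc$aab
  rot[4] = bacc$aabb
  rot[5] = acc$aabbb
  rot[6] = cc$aabbba
  rot[7] = c$aabbbac
  rot[8] = $aabbbacc
Sorted (with $ < everything):
  sorted[0] = $aabbbacc
  sorted[1] = aabbbacc$
  sorted[2] = abbbacc$a
  sorted[3] = acc$aabbb
  sorted[4] = bacc$aabb
  sorted[5] = bbacc$aab
  sorted[6] = bbbacc$aa
  sorted[7] = c$aabbbac
  sorted[8] = cc$aabbba
sorted[7] = c$aabbbac

Answer: c$aabbbac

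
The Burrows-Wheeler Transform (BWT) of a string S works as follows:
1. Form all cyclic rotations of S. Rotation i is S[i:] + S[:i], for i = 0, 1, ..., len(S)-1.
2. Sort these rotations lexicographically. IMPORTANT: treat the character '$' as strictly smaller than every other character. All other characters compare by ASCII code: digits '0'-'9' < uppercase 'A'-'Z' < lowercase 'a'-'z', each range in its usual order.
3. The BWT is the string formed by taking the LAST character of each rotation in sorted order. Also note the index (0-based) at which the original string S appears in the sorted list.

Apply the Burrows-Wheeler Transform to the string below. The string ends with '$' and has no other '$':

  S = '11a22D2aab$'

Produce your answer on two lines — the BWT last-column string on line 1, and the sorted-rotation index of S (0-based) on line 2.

All 11 rotations (rotation i = S[i:]+S[:i]):
  rot[0] = 11a22D2aab$
  rot[1] = 1a22D2aab$1
  rot[2] = a22D2aab$11
  rot[3] = 22D2aab$11a
  rot[4] = 2D2aab$11a2
  rot[5] = D2aab$11a22
  rot[6] = 2aab$11a22D
  rot[7] = aab$11a22D2
  rot[8] = ab$11a22D2a
  rot[9] = b$11a22D2aa
  rot[10] = $11a22D2aab
Sorted (with $ < everything):
  sorted[0] = $11a22D2aab  (last char: 'b')
  sorted[1] = 11a22D2aab$  (last char: '$')
  sorted[2] = 1a22D2aab$1  (last char: '1')
  sorted[3] = 22D2aab$11a  (last char: 'a')
  sorted[4] = 2D2aab$11a2  (last char: '2')
  sorted[5] = 2aab$11a22D  (last char: 'D')
  sorted[6] = D2aab$11a22  (last char: '2')
  sorted[7] = a22D2aab$11  (last char: '1')
  sorted[8] = aab$11a22D2  (last char: '2')
  sorted[9] = ab$11a22D2a  (last char: 'a')
  sorted[10] = b$11a22D2aa  (last char: 'a')
Last column: b$1a2D212aa
Original string S is at sorted index 1

Answer: b$1a2D212aa
1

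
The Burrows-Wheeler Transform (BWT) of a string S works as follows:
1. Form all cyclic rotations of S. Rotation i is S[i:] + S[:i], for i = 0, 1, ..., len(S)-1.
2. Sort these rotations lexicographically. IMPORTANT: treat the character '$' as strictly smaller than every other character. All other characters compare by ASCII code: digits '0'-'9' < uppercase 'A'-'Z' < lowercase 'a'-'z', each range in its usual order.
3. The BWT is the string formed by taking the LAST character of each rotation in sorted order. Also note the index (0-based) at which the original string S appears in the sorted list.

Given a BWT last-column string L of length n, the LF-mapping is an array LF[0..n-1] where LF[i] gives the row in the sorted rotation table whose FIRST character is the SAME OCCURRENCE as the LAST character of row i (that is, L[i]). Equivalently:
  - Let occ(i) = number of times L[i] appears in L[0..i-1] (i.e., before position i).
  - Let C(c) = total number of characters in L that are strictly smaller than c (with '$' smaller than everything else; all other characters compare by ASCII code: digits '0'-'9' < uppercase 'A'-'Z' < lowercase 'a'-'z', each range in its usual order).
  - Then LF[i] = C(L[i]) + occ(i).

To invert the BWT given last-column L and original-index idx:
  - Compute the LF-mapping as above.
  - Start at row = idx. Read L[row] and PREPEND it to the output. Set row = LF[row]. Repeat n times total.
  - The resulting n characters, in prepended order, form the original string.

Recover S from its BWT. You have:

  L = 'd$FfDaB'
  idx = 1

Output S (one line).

LF mapping: 5 0 3 6 2 4 1
Walk LF starting at row 1, prepending L[row]:
  step 1: row=1, L[1]='$', prepend. Next row=LF[1]=0
  step 2: row=0, L[0]='d', prepend. Next row=LF[0]=5
  step 3: row=5, L[5]='a', prepend. Next row=LF[5]=4
  step 4: row=4, L[4]='D', prepend. Next row=LF[4]=2
  step 5: row=2, L[2]='F', prepend. Next row=LF[2]=3
  step 6: row=3, L[3]='f', prepend. Next row=LF[3]=6
  step 7: row=6, L[6]='B', prepend. Next row=LF[6]=1
Reversed output: BfFDad$

Answer: BfFDad$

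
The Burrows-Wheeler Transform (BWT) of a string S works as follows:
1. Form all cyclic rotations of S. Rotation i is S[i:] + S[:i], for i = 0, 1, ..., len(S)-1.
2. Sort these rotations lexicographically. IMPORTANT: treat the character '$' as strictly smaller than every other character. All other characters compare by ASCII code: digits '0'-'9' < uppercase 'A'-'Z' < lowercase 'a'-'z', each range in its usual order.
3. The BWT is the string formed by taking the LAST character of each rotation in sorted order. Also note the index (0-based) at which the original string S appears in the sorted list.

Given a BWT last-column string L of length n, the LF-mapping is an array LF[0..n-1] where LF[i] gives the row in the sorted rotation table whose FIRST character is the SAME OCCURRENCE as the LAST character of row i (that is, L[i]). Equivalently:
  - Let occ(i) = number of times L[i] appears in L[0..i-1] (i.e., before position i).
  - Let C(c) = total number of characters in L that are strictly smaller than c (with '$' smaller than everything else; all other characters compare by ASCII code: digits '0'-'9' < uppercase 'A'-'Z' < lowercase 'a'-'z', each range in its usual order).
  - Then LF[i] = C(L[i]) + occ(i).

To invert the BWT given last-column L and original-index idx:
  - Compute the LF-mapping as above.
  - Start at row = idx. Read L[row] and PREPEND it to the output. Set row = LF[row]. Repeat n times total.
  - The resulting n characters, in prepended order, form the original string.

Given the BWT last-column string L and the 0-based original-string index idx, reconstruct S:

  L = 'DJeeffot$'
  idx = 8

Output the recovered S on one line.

Answer: toffeeJD$

Derivation:
LF mapping: 1 2 3 4 5 6 7 8 0
Walk LF starting at row 8, prepending L[row]:
  step 1: row=8, L[8]='$', prepend. Next row=LF[8]=0
  step 2: row=0, L[0]='D', prepend. Next row=LF[0]=1
  step 3: row=1, L[1]='J', prepend. Next row=LF[1]=2
  step 4: row=2, L[2]='e', prepend. Next row=LF[2]=3
  step 5: row=3, L[3]='e', prepend. Next row=LF[3]=4
  step 6: row=4, L[4]='f', prepend. Next row=LF[4]=5
  step 7: row=5, L[5]='f', prepend. Next row=LF[5]=6
  step 8: row=6, L[6]='o', prepend. Next row=LF[6]=7
  step 9: row=7, L[7]='t', prepend. Next row=LF[7]=8
Reversed output: toffeeJD$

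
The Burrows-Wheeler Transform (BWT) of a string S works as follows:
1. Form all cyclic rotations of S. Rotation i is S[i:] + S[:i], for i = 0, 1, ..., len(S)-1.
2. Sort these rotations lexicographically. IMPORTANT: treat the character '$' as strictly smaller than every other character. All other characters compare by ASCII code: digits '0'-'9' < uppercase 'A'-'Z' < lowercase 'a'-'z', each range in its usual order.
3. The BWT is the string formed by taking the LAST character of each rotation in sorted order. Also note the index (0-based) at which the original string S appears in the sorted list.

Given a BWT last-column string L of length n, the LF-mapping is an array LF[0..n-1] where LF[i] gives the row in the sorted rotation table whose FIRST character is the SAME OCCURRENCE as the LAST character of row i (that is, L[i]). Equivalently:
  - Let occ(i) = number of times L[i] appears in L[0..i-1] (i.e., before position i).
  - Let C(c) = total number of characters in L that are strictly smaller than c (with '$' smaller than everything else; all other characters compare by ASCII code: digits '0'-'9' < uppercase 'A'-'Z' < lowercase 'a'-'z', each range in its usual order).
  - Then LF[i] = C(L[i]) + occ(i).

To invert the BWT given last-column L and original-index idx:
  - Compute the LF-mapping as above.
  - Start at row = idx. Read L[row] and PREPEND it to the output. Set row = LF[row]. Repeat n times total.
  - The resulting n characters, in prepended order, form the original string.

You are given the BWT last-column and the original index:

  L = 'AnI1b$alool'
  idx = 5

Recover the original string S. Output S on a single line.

Answer: balloon1IA$

Derivation:
LF mapping: 2 8 3 1 5 0 4 6 9 10 7
Walk LF starting at row 5, prepending L[row]:
  step 1: row=5, L[5]='$', prepend. Next row=LF[5]=0
  step 2: row=0, L[0]='A', prepend. Next row=LF[0]=2
  step 3: row=2, L[2]='I', prepend. Next row=LF[2]=3
  step 4: row=3, L[3]='1', prepend. Next row=LF[3]=1
  step 5: row=1, L[1]='n', prepend. Next row=LF[1]=8
  step 6: row=8, L[8]='o', prepend. Next row=LF[8]=9
  step 7: row=9, L[9]='o', prepend. Next row=LF[9]=10
  step 8: row=10, L[10]='l', prepend. Next row=LF[10]=7
  step 9: row=7, L[7]='l', prepend. Next row=LF[7]=6
  step 10: row=6, L[6]='a', prepend. Next row=LF[6]=4
  step 11: row=4, L[4]='b', prepend. Next row=LF[4]=5
Reversed output: balloon1IA$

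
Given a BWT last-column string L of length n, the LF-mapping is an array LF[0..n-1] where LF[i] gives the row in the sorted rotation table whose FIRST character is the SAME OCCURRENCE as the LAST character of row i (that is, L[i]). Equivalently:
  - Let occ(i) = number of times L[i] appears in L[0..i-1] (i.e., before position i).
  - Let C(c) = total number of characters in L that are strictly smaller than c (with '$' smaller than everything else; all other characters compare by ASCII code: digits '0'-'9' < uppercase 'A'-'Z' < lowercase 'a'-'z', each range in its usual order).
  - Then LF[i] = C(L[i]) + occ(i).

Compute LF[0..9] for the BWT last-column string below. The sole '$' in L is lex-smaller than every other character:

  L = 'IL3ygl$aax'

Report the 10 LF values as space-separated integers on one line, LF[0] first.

Answer: 2 3 1 9 6 7 0 4 5 8

Derivation:
Char counts: '$':1, '3':1, 'I':1, 'L':1, 'a':2, 'g':1, 'l':1, 'x':1, 'y':1
C (first-col start): C('$')=0, C('3')=1, C('I')=2, C('L')=3, C('a')=4, C('g')=6, C('l')=7, C('x')=8, C('y')=9
L[0]='I': occ=0, LF[0]=C('I')+0=2+0=2
L[1]='L': occ=0, LF[1]=C('L')+0=3+0=3
L[2]='3': occ=0, LF[2]=C('3')+0=1+0=1
L[3]='y': occ=0, LF[3]=C('y')+0=9+0=9
L[4]='g': occ=0, LF[4]=C('g')+0=6+0=6
L[5]='l': occ=0, LF[5]=C('l')+0=7+0=7
L[6]='$': occ=0, LF[6]=C('$')+0=0+0=0
L[7]='a': occ=0, LF[7]=C('a')+0=4+0=4
L[8]='a': occ=1, LF[8]=C('a')+1=4+1=5
L[9]='x': occ=0, LF[9]=C('x')+0=8+0=8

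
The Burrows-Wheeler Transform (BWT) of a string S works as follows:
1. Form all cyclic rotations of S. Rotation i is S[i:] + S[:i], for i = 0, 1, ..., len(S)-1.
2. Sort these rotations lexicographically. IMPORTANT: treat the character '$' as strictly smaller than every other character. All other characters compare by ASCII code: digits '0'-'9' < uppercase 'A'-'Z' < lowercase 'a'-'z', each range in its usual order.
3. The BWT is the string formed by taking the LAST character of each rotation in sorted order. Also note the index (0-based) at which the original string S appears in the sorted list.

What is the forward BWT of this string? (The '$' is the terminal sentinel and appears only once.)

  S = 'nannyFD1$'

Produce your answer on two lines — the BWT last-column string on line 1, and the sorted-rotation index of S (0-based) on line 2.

Answer: 1DFyn$ann
5

Derivation:
All 9 rotations (rotation i = S[i:]+S[:i]):
  rot[0] = nannyFD1$
  rot[1] = annyFD1$n
  rot[2] = nnyFD1$na
  rot[3] = nyFD1$nan
  rot[4] = yFD1$nann
  rot[5] = FD1$nanny
  rot[6] = D1$nannyF
  rot[7] = 1$nannyFD
  rot[8] = $nannyFD1
Sorted (with $ < everything):
  sorted[0] = $nannyFD1  (last char: '1')
  sorted[1] = 1$nannyFD  (last char: 'D')
  sorted[2] = D1$nannyF  (last char: 'F')
  sorted[3] = FD1$nanny  (last char: 'y')
  sorted[4] = annyFD1$n  (last char: 'n')
  sorted[5] = nannyFD1$  (last char: '$')
  sorted[6] = nnyFD1$na  (last char: 'a')
  sorted[7] = nyFD1$nan  (last char: 'n')
  sorted[8] = yFD1$nann  (last char: 'n')
Last column: 1DFyn$ann
Original string S is at sorted index 5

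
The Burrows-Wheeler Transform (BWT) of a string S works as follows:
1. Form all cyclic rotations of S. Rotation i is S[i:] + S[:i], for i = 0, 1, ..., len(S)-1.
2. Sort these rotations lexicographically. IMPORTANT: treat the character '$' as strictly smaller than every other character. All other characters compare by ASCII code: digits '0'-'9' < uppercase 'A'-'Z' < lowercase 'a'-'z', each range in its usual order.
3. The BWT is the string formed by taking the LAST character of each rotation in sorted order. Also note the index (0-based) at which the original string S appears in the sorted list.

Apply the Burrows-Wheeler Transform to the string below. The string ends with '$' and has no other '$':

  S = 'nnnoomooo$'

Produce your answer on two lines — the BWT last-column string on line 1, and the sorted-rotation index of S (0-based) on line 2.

All 10 rotations (rotation i = S[i:]+S[:i]):
  rot[0] = nnnoomooo$
  rot[1] = nnoomooo$n
  rot[2] = noomooo$nn
  rot[3] = oomooo$nnn
  rot[4] = omooo$nnno
  rot[5] = mooo$nnnoo
  rot[6] = ooo$nnnoom
  rot[7] = oo$nnnoomo
  rot[8] = o$nnnoomoo
  rot[9] = $nnnoomooo
Sorted (with $ < everything):
  sorted[0] = $nnnoomooo  (last char: 'o')
  sorted[1] = mooo$nnnoo  (last char: 'o')
  sorted[2] = nnnoomooo$  (last char: '$')
  sorted[3] = nnoomooo$n  (last char: 'n')
  sorted[4] = noomooo$nn  (last char: 'n')
  sorted[5] = o$nnnoomoo  (last char: 'o')
  sorted[6] = omooo$nnno  (last char: 'o')
  sorted[7] = oo$nnnoomo  (last char: 'o')
  sorted[8] = oomooo$nnn  (last char: 'n')
  sorted[9] = ooo$nnnoom  (last char: 'm')
Last column: oo$nnooonm
Original string S is at sorted index 2

Answer: oo$nnooonm
2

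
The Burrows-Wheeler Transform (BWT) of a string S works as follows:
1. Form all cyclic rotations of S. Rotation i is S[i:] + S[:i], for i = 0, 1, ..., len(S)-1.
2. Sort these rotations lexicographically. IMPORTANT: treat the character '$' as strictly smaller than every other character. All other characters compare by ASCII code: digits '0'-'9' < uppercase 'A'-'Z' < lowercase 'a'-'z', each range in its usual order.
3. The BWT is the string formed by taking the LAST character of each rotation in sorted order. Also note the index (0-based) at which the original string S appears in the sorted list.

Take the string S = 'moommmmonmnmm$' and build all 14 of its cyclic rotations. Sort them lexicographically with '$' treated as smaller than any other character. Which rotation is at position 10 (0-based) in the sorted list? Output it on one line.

Answer: nmnmm$moommmmo

Derivation:
All 14 rotations (rotation i = S[i:]+S[:i]):
  rot[0] = moommmmonmnmm$
  rot[1] = oommmmonmnmm$m
  rot[2] = ommmmonmnmm$mo
  rot[3] = mmmmonmnmm$moo
  rot[4] = mmmonmnmm$moom
  rot[5] = mmonmnmm$moomm
  rot[6] = monmnmm$moommm
  rot[7] = onmnmm$moommmm
  rot[8] = nmnmm$moommmmo
  rot[9] = mnmm$moommmmon
  rot[10] = nmm$moommmmonm
  rot[11] = mm$moommmmonmn
  rot[12] = m$moommmmonmnm
  rot[13] = $moommmmonmnmm
Sorted (with $ < everything):
  sorted[0] = $moommmmonmnmm
  sorted[1] = m$moommmmonmnm
  sorted[2] = mm$moommmmonmn
  sorted[3] = mmmmonmnmm$moo
  sorted[4] = mmmonmnmm$moom
  sorted[5] = mmonmnmm$moomm
  sorted[6] = mnmm$moommmmon
  sorted[7] = monmnmm$moommm
  sorted[8] = moommmmonmnmm$
  sorted[9] = nmm$moommmmonm
  sorted[10] = nmnmm$moommmmo
  sorted[11] = ommmmonmnmm$mo
  sorted[12] = onmnmm$moommmm
  sorted[13] = oommmmonmnmm$m
sorted[10] = nmnmm$moommmmo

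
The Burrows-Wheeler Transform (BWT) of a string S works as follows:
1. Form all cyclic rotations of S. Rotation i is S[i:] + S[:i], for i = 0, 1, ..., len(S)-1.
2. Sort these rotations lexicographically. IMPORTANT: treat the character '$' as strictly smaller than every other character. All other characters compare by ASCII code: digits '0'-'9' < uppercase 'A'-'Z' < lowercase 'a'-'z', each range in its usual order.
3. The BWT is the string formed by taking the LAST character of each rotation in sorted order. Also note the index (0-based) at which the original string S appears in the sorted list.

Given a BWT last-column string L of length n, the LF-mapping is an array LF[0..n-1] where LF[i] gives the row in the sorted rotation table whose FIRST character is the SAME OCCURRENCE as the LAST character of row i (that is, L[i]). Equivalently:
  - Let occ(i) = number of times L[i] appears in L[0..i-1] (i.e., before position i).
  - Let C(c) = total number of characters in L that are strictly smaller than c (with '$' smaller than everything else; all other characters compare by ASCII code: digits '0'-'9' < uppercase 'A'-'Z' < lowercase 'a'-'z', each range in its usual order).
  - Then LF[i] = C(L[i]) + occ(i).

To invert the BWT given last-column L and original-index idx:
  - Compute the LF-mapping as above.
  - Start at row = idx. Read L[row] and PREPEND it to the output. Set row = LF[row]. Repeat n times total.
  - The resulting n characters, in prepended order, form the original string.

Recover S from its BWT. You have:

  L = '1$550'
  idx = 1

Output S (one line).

Answer: 0551$

Derivation:
LF mapping: 2 0 3 4 1
Walk LF starting at row 1, prepending L[row]:
  step 1: row=1, L[1]='$', prepend. Next row=LF[1]=0
  step 2: row=0, L[0]='1', prepend. Next row=LF[0]=2
  step 3: row=2, L[2]='5', prepend. Next row=LF[2]=3
  step 4: row=3, L[3]='5', prepend. Next row=LF[3]=4
  step 5: row=4, L[4]='0', prepend. Next row=LF[4]=1
Reversed output: 0551$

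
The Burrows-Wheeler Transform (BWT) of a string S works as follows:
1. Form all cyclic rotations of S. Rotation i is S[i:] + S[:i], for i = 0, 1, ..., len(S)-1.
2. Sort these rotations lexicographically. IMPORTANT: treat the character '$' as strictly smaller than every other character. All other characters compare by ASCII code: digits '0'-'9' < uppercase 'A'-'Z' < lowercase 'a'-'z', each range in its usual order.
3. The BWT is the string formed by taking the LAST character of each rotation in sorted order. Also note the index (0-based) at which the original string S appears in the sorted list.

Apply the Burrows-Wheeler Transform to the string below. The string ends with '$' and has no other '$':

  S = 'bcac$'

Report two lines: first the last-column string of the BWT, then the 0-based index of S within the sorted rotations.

Answer: cc$ab
2

Derivation:
All 5 rotations (rotation i = S[i:]+S[:i]):
  rot[0] = bcac$
  rot[1] = cac$b
  rot[2] = ac$bc
  rot[3] = c$bca
  rot[4] = $bcac
Sorted (with $ < everything):
  sorted[0] = $bcac  (last char: 'c')
  sorted[1] = ac$bc  (last char: 'c')
  sorted[2] = bcac$  (last char: '$')
  sorted[3] = c$bca  (last char: 'a')
  sorted[4] = cac$b  (last char: 'b')
Last column: cc$ab
Original string S is at sorted index 2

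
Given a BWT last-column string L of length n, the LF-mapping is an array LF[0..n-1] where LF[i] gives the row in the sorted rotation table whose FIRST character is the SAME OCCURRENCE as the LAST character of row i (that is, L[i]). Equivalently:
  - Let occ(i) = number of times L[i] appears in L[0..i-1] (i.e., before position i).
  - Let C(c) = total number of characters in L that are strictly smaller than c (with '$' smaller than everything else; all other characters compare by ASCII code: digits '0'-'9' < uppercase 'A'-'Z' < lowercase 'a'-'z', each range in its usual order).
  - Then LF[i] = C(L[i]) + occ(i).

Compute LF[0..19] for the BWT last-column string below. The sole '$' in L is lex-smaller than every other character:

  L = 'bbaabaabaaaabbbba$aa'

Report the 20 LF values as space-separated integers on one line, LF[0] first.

Answer: 12 13 1 2 14 3 4 15 5 6 7 8 16 17 18 19 9 0 10 11

Derivation:
Char counts: '$':1, 'a':11, 'b':8
C (first-col start): C('$')=0, C('a')=1, C('b')=12
L[0]='b': occ=0, LF[0]=C('b')+0=12+0=12
L[1]='b': occ=1, LF[1]=C('b')+1=12+1=13
L[2]='a': occ=0, LF[2]=C('a')+0=1+0=1
L[3]='a': occ=1, LF[3]=C('a')+1=1+1=2
L[4]='b': occ=2, LF[4]=C('b')+2=12+2=14
L[5]='a': occ=2, LF[5]=C('a')+2=1+2=3
L[6]='a': occ=3, LF[6]=C('a')+3=1+3=4
L[7]='b': occ=3, LF[7]=C('b')+3=12+3=15
L[8]='a': occ=4, LF[8]=C('a')+4=1+4=5
L[9]='a': occ=5, LF[9]=C('a')+5=1+5=6
L[10]='a': occ=6, LF[10]=C('a')+6=1+6=7
L[11]='a': occ=7, LF[11]=C('a')+7=1+7=8
L[12]='b': occ=4, LF[12]=C('b')+4=12+4=16
L[13]='b': occ=5, LF[13]=C('b')+5=12+5=17
L[14]='b': occ=6, LF[14]=C('b')+6=12+6=18
L[15]='b': occ=7, LF[15]=C('b')+7=12+7=19
L[16]='a': occ=8, LF[16]=C('a')+8=1+8=9
L[17]='$': occ=0, LF[17]=C('$')+0=0+0=0
L[18]='a': occ=9, LF[18]=C('a')+9=1+9=10
L[19]='a': occ=10, LF[19]=C('a')+10=1+10=11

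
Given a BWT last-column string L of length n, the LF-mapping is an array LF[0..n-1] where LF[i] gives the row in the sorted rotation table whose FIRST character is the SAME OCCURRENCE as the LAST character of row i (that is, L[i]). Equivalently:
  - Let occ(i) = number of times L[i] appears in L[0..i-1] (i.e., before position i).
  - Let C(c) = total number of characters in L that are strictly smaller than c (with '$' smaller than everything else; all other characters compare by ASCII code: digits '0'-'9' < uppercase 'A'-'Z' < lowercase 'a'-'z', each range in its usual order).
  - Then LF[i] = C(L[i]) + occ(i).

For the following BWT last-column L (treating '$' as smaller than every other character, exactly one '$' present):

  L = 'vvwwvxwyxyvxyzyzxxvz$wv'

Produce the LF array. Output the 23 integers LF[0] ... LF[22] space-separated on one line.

Char counts: '$':1, 'v':6, 'w':4, 'x':5, 'y':4, 'z':3
C (first-col start): C('$')=0, C('v')=1, C('w')=7, C('x')=11, C('y')=16, C('z')=20
L[0]='v': occ=0, LF[0]=C('v')+0=1+0=1
L[1]='v': occ=1, LF[1]=C('v')+1=1+1=2
L[2]='w': occ=0, LF[2]=C('w')+0=7+0=7
L[3]='w': occ=1, LF[3]=C('w')+1=7+1=8
L[4]='v': occ=2, LF[4]=C('v')+2=1+2=3
L[5]='x': occ=0, LF[5]=C('x')+0=11+0=11
L[6]='w': occ=2, LF[6]=C('w')+2=7+2=9
L[7]='y': occ=0, LF[7]=C('y')+0=16+0=16
L[8]='x': occ=1, LF[8]=C('x')+1=11+1=12
L[9]='y': occ=1, LF[9]=C('y')+1=16+1=17
L[10]='v': occ=3, LF[10]=C('v')+3=1+3=4
L[11]='x': occ=2, LF[11]=C('x')+2=11+2=13
L[12]='y': occ=2, LF[12]=C('y')+2=16+2=18
L[13]='z': occ=0, LF[13]=C('z')+0=20+0=20
L[14]='y': occ=3, LF[14]=C('y')+3=16+3=19
L[15]='z': occ=1, LF[15]=C('z')+1=20+1=21
L[16]='x': occ=3, LF[16]=C('x')+3=11+3=14
L[17]='x': occ=4, LF[17]=C('x')+4=11+4=15
L[18]='v': occ=4, LF[18]=C('v')+4=1+4=5
L[19]='z': occ=2, LF[19]=C('z')+2=20+2=22
L[20]='$': occ=0, LF[20]=C('$')+0=0+0=0
L[21]='w': occ=3, LF[21]=C('w')+3=7+3=10
L[22]='v': occ=5, LF[22]=C('v')+5=1+5=6

Answer: 1 2 7 8 3 11 9 16 12 17 4 13 18 20 19 21 14 15 5 22 0 10 6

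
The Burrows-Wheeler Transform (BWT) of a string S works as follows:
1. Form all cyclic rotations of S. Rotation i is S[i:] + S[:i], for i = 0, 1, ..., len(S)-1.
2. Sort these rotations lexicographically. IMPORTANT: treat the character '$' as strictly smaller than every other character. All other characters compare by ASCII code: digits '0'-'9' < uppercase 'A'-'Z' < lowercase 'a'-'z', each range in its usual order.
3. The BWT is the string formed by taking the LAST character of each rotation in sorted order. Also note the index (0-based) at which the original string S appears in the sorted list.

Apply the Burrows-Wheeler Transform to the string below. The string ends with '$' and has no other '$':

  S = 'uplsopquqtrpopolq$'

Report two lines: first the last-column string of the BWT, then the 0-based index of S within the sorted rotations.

All 18 rotations (rotation i = S[i:]+S[:i]):
  rot[0] = uplsopquqtrpopolq$
  rot[1] = plsopquqtrpopolq$u
  rot[2] = lsopquqtrpopolq$up
  rot[3] = sopquqtrpopolq$upl
  rot[4] = opquqtrpopolq$upls
  rot[5] = pquqtrpopolq$uplso
  rot[6] = quqtrpopolq$uplsop
  rot[7] = uqtrpopolq$uplsopq
  rot[8] = qtrpopolq$uplsopqu
  rot[9] = trpopolq$uplsopquq
  rot[10] = rpopolq$uplsopquqt
  rot[11] = popolq$uplsopquqtr
  rot[12] = opolq$uplsopquqtrp
  rot[13] = polq$uplsopquqtrpo
  rot[14] = olq$uplsopquqtrpop
  rot[15] = lq$uplsopquqtrpopo
  rot[16] = q$uplsopquqtrpopol
  rot[17] = $uplsopquqtrpopolq
Sorted (with $ < everything):
  sorted[0] = $uplsopquqtrpopolq  (last char: 'q')
  sorted[1] = lq$uplsopquqtrpopo  (last char: 'o')
  sorted[2] = lsopquqtrpopolq$up  (last char: 'p')
  sorted[3] = olq$uplsopquqtrpop  (last char: 'p')
  sorted[4] = opolq$uplsopquqtrp  (last char: 'p')
  sorted[5] = opquqtrpopolq$upls  (last char: 's')
  sorted[6] = plsopquqtrpopolq$u  (last char: 'u')
  sorted[7] = polq$uplsopquqtrpo  (last char: 'o')
  sorted[8] = popolq$uplsopquqtr  (last char: 'r')
  sorted[9] = pquqtrpopolq$uplso  (last char: 'o')
  sorted[10] = q$uplsopquqtrpopol  (last char: 'l')
  sorted[11] = qtrpopolq$uplsopqu  (last char: 'u')
  sorted[12] = quqtrpopolq$uplsop  (last char: 'p')
  sorted[13] = rpopolq$uplsopquqt  (last char: 't')
  sorted[14] = sopquqtrpopolq$upl  (last char: 'l')
  sorted[15] = trpopolq$uplsopquq  (last char: 'q')
  sorted[16] = uplsopquqtrpopolq$  (last char: '$')
  sorted[17] = uqtrpopolq$uplsopq  (last char: 'q')
Last column: qopppsuoroluptlq$q
Original string S is at sorted index 16

Answer: qopppsuoroluptlq$q
16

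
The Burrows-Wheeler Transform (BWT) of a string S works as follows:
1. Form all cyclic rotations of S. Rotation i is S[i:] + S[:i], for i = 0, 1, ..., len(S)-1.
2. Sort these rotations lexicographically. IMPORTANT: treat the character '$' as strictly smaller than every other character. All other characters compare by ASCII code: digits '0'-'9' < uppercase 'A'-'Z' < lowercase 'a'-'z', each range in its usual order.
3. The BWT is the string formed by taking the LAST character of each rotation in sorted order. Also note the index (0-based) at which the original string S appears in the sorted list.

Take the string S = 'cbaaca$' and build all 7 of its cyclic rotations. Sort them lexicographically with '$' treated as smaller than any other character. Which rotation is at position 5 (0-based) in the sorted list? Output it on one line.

Answer: ca$cbaa

Derivation:
All 7 rotations (rotation i = S[i:]+S[:i]):
  rot[0] = cbaaca$
  rot[1] = baaca$c
  rot[2] = aaca$cb
  rot[3] = aca$cba
  rot[4] = ca$cbaa
  rot[5] = a$cbaac
  rot[6] = $cbaaca
Sorted (with $ < everything):
  sorted[0] = $cbaaca
  sorted[1] = a$cbaac
  sorted[2] = aaca$cb
  sorted[3] = aca$cba
  sorted[4] = baaca$c
  sorted[5] = ca$cbaa
  sorted[6] = cbaaca$
sorted[5] = ca$cbaa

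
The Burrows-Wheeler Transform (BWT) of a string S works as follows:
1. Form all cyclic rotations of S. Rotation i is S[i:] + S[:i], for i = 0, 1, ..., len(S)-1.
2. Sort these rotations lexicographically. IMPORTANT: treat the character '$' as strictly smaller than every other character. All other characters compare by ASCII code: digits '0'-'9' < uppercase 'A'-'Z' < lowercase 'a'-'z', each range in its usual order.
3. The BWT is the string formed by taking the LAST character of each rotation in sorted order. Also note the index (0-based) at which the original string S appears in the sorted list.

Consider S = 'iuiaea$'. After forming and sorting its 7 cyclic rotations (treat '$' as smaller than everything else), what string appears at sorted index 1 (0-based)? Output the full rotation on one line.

Answer: a$iuiae

Derivation:
All 7 rotations (rotation i = S[i:]+S[:i]):
  rot[0] = iuiaea$
  rot[1] = uiaea$i
  rot[2] = iaea$iu
  rot[3] = aea$iui
  rot[4] = ea$iuia
  rot[5] = a$iuiae
  rot[6] = $iuiaea
Sorted (with $ < everything):
  sorted[0] = $iuiaea
  sorted[1] = a$iuiae
  sorted[2] = aea$iui
  sorted[3] = ea$iuia
  sorted[4] = iaea$iu
  sorted[5] = iuiaea$
  sorted[6] = uiaea$i
sorted[1] = a$iuiae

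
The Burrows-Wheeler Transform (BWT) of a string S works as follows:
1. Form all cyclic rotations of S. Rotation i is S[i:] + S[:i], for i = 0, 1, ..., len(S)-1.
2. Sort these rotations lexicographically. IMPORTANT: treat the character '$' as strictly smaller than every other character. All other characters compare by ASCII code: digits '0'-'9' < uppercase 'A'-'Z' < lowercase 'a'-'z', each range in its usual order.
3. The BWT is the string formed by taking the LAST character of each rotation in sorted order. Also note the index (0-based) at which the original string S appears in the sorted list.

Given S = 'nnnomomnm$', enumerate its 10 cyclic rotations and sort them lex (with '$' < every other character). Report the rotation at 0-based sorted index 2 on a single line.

Answer: mnm$nnnomo

Derivation:
All 10 rotations (rotation i = S[i:]+S[:i]):
  rot[0] = nnnomomnm$
  rot[1] = nnomomnm$n
  rot[2] = nomomnm$nn
  rot[3] = omomnm$nnn
  rot[4] = momnm$nnno
  rot[5] = omnm$nnnom
  rot[6] = mnm$nnnomo
  rot[7] = nm$nnnomom
  rot[8] = m$nnnomomn
  rot[9] = $nnnomomnm
Sorted (with $ < everything):
  sorted[0] = $nnnomomnm
  sorted[1] = m$nnnomomn
  sorted[2] = mnm$nnnomo
  sorted[3] = momnm$nnno
  sorted[4] = nm$nnnomom
  sorted[5] = nnnomomnm$
  sorted[6] = nnomomnm$n
  sorted[7] = nomomnm$nn
  sorted[8] = omnm$nnnom
  sorted[9] = omomnm$nnn
sorted[2] = mnm$nnnomo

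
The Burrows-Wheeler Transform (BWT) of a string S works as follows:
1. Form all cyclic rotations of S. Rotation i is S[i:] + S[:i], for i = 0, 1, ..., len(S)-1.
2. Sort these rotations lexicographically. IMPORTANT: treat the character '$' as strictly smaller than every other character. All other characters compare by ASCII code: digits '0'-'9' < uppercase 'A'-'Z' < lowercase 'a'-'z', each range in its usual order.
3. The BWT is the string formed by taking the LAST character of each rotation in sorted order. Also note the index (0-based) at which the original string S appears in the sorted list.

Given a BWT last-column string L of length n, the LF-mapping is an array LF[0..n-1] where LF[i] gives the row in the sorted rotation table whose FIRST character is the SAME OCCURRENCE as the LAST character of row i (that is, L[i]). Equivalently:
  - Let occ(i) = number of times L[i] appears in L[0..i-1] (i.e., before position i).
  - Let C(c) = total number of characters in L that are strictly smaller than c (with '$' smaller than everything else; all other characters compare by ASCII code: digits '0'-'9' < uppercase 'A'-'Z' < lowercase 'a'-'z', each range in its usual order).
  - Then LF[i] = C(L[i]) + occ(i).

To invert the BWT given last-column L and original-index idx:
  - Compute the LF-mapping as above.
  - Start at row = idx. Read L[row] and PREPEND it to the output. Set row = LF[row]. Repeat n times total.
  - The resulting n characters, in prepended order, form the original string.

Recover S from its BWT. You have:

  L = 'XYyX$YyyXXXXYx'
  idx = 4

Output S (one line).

LF mapping: 1 7 11 2 0 8 12 13 3 4 5 6 9 10
Walk LF starting at row 4, prepending L[row]:
  step 1: row=4, L[4]='$', prepend. Next row=LF[4]=0
  step 2: row=0, L[0]='X', prepend. Next row=LF[0]=1
  step 3: row=1, L[1]='Y', prepend. Next row=LF[1]=7
  step 4: row=7, L[7]='y', prepend. Next row=LF[7]=13
  step 5: row=13, L[13]='x', prepend. Next row=LF[13]=10
  step 6: row=10, L[10]='X', prepend. Next row=LF[10]=5
  step 7: row=5, L[5]='Y', prepend. Next row=LF[5]=8
  step 8: row=8, L[8]='X', prepend. Next row=LF[8]=3
  step 9: row=3, L[3]='X', prepend. Next row=LF[3]=2
  step 10: row=2, L[2]='y', prepend. Next row=LF[2]=11
  step 11: row=11, L[11]='X', prepend. Next row=LF[11]=6
  step 12: row=6, L[6]='y', prepend. Next row=LF[6]=12
  step 13: row=12, L[12]='Y', prepend. Next row=LF[12]=9
  step 14: row=9, L[9]='X', prepend. Next row=LF[9]=4
Reversed output: XYyXyXXYXxyYX$

Answer: XYyXyXXYXxyYX$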